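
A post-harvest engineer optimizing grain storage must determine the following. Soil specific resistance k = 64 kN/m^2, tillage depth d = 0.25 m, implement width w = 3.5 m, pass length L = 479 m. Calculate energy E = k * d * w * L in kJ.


E = k * d * w * L
  = 64 * 0.25 * 3.5 * 479
  = 26824 kJ


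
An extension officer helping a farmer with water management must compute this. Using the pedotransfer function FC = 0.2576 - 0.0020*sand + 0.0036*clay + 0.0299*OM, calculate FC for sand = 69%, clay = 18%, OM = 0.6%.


FC = 0.2576 - 0.0020*69 + 0.0036*18 + 0.0299*0.6
   = 0.2576 - 0.1380 + 0.0648 + 0.0179
   = 0.2023


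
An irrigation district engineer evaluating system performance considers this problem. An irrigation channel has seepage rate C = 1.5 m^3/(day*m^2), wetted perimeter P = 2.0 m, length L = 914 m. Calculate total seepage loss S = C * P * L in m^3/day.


S = C * P * L
  = 1.5 * 2.0 * 914
  = 2742 m^3/day


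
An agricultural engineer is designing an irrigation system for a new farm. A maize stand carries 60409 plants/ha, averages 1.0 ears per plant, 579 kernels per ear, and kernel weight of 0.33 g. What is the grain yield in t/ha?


Y = density * ears * kernels * kw
  = 60409 * 1.0 * 579 * 0.33 g/ha
  = 11542347.63 g/ha
  = 11542.35 kg/ha = 11.54 t/ha


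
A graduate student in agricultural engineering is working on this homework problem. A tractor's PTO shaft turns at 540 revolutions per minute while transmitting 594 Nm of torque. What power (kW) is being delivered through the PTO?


P = 2*pi*n*T / 60000
  = 2*pi * 540 * 594 / 60000
  = 2015394.52 / 60000
  = 33.59 kW


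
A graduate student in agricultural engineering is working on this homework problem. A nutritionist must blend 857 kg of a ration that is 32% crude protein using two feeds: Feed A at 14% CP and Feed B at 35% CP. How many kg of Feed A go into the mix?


parts_A = CP_b - target = 35 - 32 = 3
parts_B = target - CP_a = 32 - 14 = 18
total_parts = 3 + 18 = 21
Feed A = 857 * 3 / 21 = 122.43 kg
Feed B = 857 * 18 / 21 = 734.57 kg

122.43 kg


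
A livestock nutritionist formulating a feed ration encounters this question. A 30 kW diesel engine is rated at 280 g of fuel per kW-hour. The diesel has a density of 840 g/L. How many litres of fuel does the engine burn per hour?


FC = P * BSFC / rho_fuel
   = 30 * 280 / 840
   = 8400 / 840
   = 10 L/h


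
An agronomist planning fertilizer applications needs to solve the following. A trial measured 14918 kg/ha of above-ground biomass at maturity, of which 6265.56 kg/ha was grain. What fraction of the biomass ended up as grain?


HI = grain_yield / biomass
   = 6265.56 / 14918
   = 0.42


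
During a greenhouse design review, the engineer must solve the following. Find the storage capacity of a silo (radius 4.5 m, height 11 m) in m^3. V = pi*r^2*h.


V = pi * r^2 * h
  = pi * 4.5^2 * 11
  = pi * 20.25 * 11
  = 699.79 m^3


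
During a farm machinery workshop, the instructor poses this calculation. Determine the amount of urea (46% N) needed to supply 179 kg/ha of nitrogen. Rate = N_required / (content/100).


Rate = N_required / (N_content / 100)
     = 179 / (46 / 100)
     = 179 / 0.46
     = 389.13 kg/ha


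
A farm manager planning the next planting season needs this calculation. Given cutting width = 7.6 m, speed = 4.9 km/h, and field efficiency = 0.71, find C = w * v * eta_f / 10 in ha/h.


C = w * v * eta_f / 10
  = 7.6 * 4.9 * 0.71 / 10
  = 26.44 / 10
  = 2.64 ha/h


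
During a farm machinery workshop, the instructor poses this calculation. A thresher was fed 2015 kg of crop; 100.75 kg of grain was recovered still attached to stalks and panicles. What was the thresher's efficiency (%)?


eta = (total - unthreshed) / total * 100
    = (2015 - 100.75) / 2015 * 100
    = 1914.25 / 2015 * 100
    = 95%


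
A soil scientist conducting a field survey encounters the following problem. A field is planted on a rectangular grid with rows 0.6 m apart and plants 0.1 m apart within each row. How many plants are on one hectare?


D = 10000 / (row_sp * plant_sp)
  = 10000 / (0.6 * 0.1)
  = 10000 / 0.0600
  = 166666.67 plants/ha


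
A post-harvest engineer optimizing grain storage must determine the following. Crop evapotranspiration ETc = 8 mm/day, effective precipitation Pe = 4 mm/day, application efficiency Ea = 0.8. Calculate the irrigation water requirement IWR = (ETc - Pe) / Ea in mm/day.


IWR = (ETc - Pe) / Ea
    = (8 - 4) / 0.8
    = 4 / 0.8
    = 5 mm/day


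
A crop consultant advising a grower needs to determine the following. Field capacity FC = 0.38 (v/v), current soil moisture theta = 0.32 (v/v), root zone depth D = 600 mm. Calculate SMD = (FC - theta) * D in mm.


SMD = (FC - theta) * D
    = (0.38 - 0.32) * 600
    = 0.060 * 600
    = 36 mm


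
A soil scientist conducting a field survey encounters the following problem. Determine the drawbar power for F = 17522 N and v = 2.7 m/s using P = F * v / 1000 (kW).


P = F * v / 1000
  = 17522 * 2.7 / 1000
  = 47309.40 / 1000
  = 47.31 kW


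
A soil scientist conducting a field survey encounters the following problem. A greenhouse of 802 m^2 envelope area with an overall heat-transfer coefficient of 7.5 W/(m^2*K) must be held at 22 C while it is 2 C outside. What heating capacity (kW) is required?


dT = 22 - (2) = 20 K
Q = U * A * dT
  = 7.5 * 802 * 20
  = 120300 W = 120.30 kW


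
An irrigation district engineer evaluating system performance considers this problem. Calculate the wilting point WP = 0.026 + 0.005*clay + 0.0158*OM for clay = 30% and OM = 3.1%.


WP = 0.026 + 0.005*30 + 0.0158*3.1
   = 0.026 + 0.1500 + 0.0490
   = 0.2250


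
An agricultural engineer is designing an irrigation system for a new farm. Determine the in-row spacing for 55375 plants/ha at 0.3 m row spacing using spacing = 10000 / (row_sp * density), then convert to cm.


spacing = 10000 / (row_sp * density)
        = 10000 / (0.3 * 55375)
        = 10000 / 16612.50
        = 0.60196 m = 60.20 cm


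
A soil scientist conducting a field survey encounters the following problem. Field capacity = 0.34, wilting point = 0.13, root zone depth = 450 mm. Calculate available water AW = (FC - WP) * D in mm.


AW = (FC - WP) * D
   = (0.34 - 0.13) * 450
   = 0.21 * 450
   = 94.50 mm


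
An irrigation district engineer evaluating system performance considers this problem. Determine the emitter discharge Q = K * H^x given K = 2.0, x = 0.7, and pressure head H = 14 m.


Q = K * H^x
  = 2.0 * 14^0.7
  = 2.0 * 6.3429
  = 12.69 L/h


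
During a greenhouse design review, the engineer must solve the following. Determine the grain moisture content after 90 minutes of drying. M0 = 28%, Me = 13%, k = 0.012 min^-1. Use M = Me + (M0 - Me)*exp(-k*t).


M = Me + (M0 - Me) * e^(-k*t)
  = 13 + (28 - 13) * e^(-0.012*90)
  = 13 + 15 * e^(-1.080)
  = 13 + 15 * 0.33960
  = 13 + 5.0939
  = 18.09%


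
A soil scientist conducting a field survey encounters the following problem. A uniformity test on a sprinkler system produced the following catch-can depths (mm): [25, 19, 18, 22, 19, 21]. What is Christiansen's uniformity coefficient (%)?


xbar = 124 / 6 = 20.667
sum|xi - xbar| = 12
CU = 100 * (1 - 12 / (6 * 20.667))
   = 100 * (1 - 0.0968)
   = 90.32%


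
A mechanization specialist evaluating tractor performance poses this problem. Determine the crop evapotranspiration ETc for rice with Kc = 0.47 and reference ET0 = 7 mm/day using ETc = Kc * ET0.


ETc = Kc * ET0
    = 0.47 * 7
    = 3.29 mm/day


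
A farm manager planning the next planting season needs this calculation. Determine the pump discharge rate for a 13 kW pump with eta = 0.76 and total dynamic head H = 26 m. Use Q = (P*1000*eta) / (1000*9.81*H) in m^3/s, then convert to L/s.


Q = (P * 1000 * eta) / (rho * g * H)
  = (13 * 1000 * 0.76) / (1000 * 9.81 * 26)
  = 9880 / 255060
  = 0.03874 m^3/s = 38.74 L/s


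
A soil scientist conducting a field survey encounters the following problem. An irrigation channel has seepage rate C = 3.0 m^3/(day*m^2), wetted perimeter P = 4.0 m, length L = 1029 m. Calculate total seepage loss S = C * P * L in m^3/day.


S = C * P * L
  = 3.0 * 4.0 * 1029
  = 12348 m^3/day


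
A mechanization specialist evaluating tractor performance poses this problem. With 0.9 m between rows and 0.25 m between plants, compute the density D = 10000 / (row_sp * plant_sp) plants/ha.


D = 10000 / (row_sp * plant_sp)
  = 10000 / (0.9 * 0.25)
  = 10000 / 0.2250
  = 44444.44 plants/ha


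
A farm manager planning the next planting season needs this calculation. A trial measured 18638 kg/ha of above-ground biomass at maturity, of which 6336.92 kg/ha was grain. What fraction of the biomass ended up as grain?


HI = grain_yield / biomass
   = 6336.92 / 18638
   = 0.34


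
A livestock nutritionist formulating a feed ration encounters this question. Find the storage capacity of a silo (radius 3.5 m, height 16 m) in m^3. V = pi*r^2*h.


V = pi * r^2 * h
  = pi * 3.5^2 * 16
  = pi * 12.25 * 16
  = 615.75 m^3


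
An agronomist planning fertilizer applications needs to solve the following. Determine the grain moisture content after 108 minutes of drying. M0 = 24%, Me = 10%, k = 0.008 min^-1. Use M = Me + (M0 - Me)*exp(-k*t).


M = Me + (M0 - Me) * e^(-k*t)
  = 10 + (24 - 10) * e^(-0.008*108)
  = 10 + 14 * e^(-0.864)
  = 10 + 14 * 0.42147
  = 10 + 5.9006
  = 15.90%


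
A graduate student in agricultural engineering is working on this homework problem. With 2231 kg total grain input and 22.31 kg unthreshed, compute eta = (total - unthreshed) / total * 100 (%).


eta = (total - unthreshed) / total * 100
    = (2231 - 22.31) / 2231 * 100
    = 2208.69 / 2231 * 100
    = 99%


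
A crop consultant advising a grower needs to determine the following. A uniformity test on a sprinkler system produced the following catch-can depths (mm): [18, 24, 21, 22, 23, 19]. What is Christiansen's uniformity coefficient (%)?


xbar = 127 / 6 = 21.167
sum|xi - xbar| = 11
CU = 100 * (1 - 11 / (6 * 21.167))
   = 100 * (1 - 0.0866)
   = 91.34%


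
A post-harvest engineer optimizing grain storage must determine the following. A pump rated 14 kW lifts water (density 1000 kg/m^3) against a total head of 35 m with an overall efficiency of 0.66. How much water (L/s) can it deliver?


Q = (P * 1000 * eta) / (rho * g * H)
  = (14 * 1000 * 0.66) / (1000 * 9.81 * 35)
  = 9240 / 343350
  = 0.02691 m^3/s = 26.91 L/s


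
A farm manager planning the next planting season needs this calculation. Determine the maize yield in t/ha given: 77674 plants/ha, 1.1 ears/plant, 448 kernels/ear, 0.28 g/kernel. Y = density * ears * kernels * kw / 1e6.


Y = density * ears * kernels * kw
  = 77674 * 1.1 * 448 * 0.28 g/ha
  = 10717769.22 g/ha
  = 10717.77 kg/ha = 10.72 t/ha


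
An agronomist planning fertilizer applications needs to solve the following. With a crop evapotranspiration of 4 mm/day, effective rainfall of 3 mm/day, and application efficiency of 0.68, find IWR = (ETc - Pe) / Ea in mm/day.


IWR = (ETc - Pe) / Ea
    = (4 - 3) / 0.68
    = 1 / 0.68
    = 1.47 mm/day


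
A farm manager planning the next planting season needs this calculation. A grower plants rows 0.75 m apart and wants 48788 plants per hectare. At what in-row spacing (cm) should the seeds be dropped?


spacing = 10000 / (row_sp * density)
        = 10000 / (0.75 * 48788)
        = 10000 / 36591
        = 0.27329 m = 27.33 cm


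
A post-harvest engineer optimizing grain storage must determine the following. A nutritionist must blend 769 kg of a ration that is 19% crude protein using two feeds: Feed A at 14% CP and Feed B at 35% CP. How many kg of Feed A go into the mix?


parts_A = CP_b - target = 35 - 19 = 16
parts_B = target - CP_a = 19 - 14 = 5
total_parts = 16 + 5 = 21
Feed A = 769 * 16 / 21 = 585.90 kg
Feed B = 769 * 5 / 21 = 183.10 kg

585.90 kg


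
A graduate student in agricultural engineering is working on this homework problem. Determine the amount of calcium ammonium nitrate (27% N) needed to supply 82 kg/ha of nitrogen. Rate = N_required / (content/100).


Rate = N_required / (N_content / 100)
     = 82 / (27 / 100)
     = 82 / 0.27
     = 303.70 kg/ha


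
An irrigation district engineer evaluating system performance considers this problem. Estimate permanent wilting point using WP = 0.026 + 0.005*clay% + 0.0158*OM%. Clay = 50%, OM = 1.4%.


WP = 0.026 + 0.005*50 + 0.0158*1.4
   = 0.026 + 0.2500 + 0.0221
   = 0.2981


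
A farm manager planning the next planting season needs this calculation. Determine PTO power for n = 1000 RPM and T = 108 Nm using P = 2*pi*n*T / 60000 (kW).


P = 2*pi*n*T / 60000
  = 2*pi * 1000 * 108 / 60000
  = 678584.01 / 60000
  = 11.31 kW


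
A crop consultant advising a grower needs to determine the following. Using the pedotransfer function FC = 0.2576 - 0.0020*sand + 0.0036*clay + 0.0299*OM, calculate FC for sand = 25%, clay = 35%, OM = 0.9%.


FC = 0.2576 - 0.0020*25 + 0.0036*35 + 0.0299*0.9
   = 0.2576 - 0.0500 + 0.1260 + 0.0269
   = 0.3605


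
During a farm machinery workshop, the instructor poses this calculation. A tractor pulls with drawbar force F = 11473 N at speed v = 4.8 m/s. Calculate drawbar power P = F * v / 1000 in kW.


P = F * v / 1000
  = 11473 * 4.8 / 1000
  = 55070.40 / 1000
  = 55.07 kW


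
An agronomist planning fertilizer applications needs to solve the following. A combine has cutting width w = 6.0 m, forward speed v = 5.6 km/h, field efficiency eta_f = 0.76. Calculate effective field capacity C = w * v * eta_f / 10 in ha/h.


C = w * v * eta_f / 10
  = 6.0 * 5.6 * 0.76 / 10
  = 25.54 / 10
  = 2.55 ha/h


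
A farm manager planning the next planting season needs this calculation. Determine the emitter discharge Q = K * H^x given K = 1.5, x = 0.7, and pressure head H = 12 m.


Q = K * H^x
  = 1.5 * 12^0.7
  = 1.5 * 5.6941
  = 8.54 L/h


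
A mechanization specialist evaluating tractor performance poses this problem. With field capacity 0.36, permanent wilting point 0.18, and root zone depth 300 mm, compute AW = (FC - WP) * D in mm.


AW = (FC - WP) * D
   = (0.36 - 0.18) * 300
   = 0.18 * 300
   = 54 mm


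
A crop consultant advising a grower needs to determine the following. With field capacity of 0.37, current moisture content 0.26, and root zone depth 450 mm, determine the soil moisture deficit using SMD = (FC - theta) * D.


SMD = (FC - theta) * D
    = (0.37 - 0.26) * 450
    = 0.110 * 450
    = 49.50 mm


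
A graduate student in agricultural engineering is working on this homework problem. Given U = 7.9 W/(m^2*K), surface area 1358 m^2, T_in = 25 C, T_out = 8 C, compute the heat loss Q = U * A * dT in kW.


dT = 25 - (8) = 17 K
Q = U * A * dT
  = 7.9 * 1358 * 17
  = 182379.40 W = 182.38 kW


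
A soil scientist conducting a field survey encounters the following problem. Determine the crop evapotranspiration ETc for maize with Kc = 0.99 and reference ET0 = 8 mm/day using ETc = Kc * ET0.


ETc = Kc * ET0
    = 0.99 * 8
    = 7.92 mm/day


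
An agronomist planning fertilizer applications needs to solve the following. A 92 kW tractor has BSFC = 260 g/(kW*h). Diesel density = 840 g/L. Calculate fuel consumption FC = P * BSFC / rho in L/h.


FC = P * BSFC / rho_fuel
   = 92 * 260 / 840
   = 23920 / 840
   = 28.48 L/h


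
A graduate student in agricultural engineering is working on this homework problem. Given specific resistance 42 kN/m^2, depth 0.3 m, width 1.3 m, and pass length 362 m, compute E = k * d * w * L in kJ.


E = k * d * w * L
  = 42 * 0.3 * 1.3 * 362
  = 5929.56 kJ


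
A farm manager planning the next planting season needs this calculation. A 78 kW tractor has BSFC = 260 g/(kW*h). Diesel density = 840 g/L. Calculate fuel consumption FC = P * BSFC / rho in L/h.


FC = P * BSFC / rho_fuel
   = 78 * 260 / 840
   = 20280 / 840
   = 24.14 L/h


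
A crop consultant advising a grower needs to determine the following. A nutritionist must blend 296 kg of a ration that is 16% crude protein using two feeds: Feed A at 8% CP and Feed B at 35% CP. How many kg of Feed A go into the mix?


parts_A = CP_b - target = 35 - 16 = 19
parts_B = target - CP_a = 16 - 8 = 8
total_parts = 19 + 8 = 27
Feed A = 296 * 19 / 27 = 208.30 kg
Feed B = 296 * 8 / 27 = 87.70 kg

208.30 kg


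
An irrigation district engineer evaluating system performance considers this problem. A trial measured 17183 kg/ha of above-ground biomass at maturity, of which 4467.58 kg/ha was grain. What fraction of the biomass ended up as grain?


HI = grain_yield / biomass
   = 4467.58 / 17183
   = 0.26


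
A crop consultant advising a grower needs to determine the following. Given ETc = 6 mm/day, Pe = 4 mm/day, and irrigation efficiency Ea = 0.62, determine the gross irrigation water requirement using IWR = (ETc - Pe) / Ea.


IWR = (ETc - Pe) / Ea
    = (6 - 4) / 0.62
    = 2 / 0.62
    = 3.23 mm/day


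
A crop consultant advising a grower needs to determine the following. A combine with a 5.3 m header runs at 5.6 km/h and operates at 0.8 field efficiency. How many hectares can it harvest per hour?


C = w * v * eta_f / 10
  = 5.3 * 5.6 * 0.8 / 10
  = 23.74 / 10
  = 2.37 ha/h


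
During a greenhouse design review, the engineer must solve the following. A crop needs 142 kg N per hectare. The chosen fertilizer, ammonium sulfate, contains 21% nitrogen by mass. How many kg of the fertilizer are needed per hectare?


Rate = N_required / (N_content / 100)
     = 142 / (21 / 100)
     = 142 / 0.21
     = 676.19 kg/ha


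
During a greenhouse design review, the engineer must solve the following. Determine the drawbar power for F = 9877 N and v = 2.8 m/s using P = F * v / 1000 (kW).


P = F * v / 1000
  = 9877 * 2.8 / 1000
  = 27655.60 / 1000
  = 27.66 kW


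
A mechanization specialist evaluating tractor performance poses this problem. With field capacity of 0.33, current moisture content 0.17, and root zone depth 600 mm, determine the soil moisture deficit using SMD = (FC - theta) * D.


SMD = (FC - theta) * D
    = (0.33 - 0.17) * 600
    = 0.160 * 600
    = 96 mm


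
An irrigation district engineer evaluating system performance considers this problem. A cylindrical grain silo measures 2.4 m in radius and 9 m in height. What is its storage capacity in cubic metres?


V = pi * r^2 * h
  = pi * 2.4^2 * 9
  = pi * 5.76 * 9
  = 162.86 m^3


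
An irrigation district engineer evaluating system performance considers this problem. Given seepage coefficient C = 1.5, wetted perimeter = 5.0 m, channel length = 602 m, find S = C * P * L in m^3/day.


S = C * P * L
  = 1.5 * 5.0 * 602
  = 4515 m^3/day


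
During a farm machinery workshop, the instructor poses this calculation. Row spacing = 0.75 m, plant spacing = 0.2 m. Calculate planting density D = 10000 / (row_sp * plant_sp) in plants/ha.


D = 10000 / (row_sp * plant_sp)
  = 10000 / (0.75 * 0.2)
  = 10000 / 0.1500
  = 66666.67 plants/ha


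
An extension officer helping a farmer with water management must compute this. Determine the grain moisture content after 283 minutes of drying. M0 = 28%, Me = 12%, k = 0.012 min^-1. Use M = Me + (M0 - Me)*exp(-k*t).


M = Me + (M0 - Me) * e^(-k*t)
  = 12 + (28 - 12) * e^(-0.012*283)
  = 12 + 16 * e^(-3.396)
  = 12 + 16 * 0.03351
  = 12 + 0.5361
  = 12.54%


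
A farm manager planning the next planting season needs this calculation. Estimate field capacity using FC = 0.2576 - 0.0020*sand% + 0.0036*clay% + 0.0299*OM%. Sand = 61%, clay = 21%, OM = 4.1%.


FC = 0.2576 - 0.0020*61 + 0.0036*21 + 0.0299*4.1
   = 0.2576 - 0.1220 + 0.0756 + 0.1226
   = 0.3338


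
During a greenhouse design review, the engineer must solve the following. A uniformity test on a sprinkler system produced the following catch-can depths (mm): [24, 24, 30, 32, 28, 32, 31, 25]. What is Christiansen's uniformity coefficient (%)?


xbar = 226 / 8 = 28.250
sum|xi - xbar| = 24
CU = 100 * (1 - 24 / (8 * 28.250))
   = 100 * (1 - 0.1062)
   = 89.38%


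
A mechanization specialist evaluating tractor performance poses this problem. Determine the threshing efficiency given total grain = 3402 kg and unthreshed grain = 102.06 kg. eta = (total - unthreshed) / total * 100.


eta = (total - unthreshed) / total * 100
    = (3402 - 102.06) / 3402 * 100
    = 3299.94 / 3402 * 100
    = 97%


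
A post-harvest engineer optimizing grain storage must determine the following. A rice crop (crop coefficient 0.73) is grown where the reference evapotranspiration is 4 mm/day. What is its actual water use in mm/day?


ETc = Kc * ET0
    = 0.73 * 4
    = 2.92 mm/day


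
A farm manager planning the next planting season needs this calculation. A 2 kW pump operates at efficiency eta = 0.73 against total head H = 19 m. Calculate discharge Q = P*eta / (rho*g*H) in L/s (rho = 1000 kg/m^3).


Q = (P * 1000 * eta) / (rho * g * H)
  = (2 * 1000 * 0.73) / (1000 * 9.81 * 19)
  = 1460 / 186390
  = 0.00783 m^3/s = 7.83 L/s


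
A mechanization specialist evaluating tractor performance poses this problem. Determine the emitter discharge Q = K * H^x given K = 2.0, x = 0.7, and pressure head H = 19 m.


Q = K * H^x
  = 2.0 * 19^0.7
  = 2.0 * 7.8547
  = 15.71 L/h


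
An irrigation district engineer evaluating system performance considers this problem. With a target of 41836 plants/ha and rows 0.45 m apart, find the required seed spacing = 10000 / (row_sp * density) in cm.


spacing = 10000 / (row_sp * density)
        = 10000 / (0.45 * 41836)
        = 10000 / 18826.20
        = 0.53117 m = 53.12 cm


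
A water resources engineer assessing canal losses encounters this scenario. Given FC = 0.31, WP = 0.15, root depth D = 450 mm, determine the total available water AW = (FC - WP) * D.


AW = (FC - WP) * D
   = (0.31 - 0.15) * 450
   = 0.16 * 450
   = 72 mm


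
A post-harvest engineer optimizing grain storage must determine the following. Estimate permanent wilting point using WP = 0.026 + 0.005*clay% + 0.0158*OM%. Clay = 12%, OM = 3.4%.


WP = 0.026 + 0.005*12 + 0.0158*3.4
   = 0.026 + 0.0600 + 0.0537
   = 0.1397


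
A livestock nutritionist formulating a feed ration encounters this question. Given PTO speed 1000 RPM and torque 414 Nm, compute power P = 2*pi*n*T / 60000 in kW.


P = 2*pi*n*T / 60000
  = 2*pi * 1000 * 414 / 60000
  = 2601238.72 / 60000
  = 43.35 kW


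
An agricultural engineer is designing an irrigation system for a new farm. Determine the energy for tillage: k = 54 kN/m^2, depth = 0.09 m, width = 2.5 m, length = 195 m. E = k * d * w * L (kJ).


E = k * d * w * L
  = 54 * 0.09 * 2.5 * 195
  = 2369.25 kJ


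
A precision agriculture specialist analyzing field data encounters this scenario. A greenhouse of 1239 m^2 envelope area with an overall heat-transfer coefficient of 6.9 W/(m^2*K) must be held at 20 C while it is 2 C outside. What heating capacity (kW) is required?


dT = 20 - (2) = 18 K
Q = U * A * dT
  = 6.9 * 1239 * 18
  = 153883.80 W = 153.88 kW


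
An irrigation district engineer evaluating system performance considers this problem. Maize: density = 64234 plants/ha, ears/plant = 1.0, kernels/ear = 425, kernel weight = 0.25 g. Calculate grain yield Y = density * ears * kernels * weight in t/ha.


Y = density * ears * kernels * kw
  = 64234 * 1.0 * 425 * 0.25 g/ha
  = 6824862.50 g/ha
  = 6824.86 kg/ha = 6.82 t/ha


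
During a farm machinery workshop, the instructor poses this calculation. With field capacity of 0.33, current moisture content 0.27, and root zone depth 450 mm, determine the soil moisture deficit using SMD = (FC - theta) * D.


SMD = (FC - theta) * D
    = (0.33 - 0.27) * 450
    = 0.060 * 450
    = 27 mm


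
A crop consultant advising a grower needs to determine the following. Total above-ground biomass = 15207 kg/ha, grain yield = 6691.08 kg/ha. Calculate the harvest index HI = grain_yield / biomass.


HI = grain_yield / biomass
   = 6691.08 / 15207
   = 0.44


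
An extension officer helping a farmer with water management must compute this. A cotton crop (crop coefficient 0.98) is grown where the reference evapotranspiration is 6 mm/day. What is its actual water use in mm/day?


ETc = Kc * ET0
    = 0.98 * 6
    = 5.88 mm/day


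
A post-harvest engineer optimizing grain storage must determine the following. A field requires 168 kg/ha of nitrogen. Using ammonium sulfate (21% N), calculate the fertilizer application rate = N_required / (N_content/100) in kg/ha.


Rate = N_required / (N_content / 100)
     = 168 / (21 / 100)
     = 168 / 0.21
     = 800 kg/ha


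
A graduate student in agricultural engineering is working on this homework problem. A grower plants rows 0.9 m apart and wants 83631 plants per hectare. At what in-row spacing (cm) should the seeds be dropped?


spacing = 10000 / (row_sp * density)
        = 10000 / (0.9 * 83631)
        = 10000 / 75267.90
        = 0.13286 m = 13.29 cm


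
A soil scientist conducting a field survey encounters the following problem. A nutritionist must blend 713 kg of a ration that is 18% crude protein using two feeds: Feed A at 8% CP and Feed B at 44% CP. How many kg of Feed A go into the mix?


parts_A = CP_b - target = 44 - 18 = 26
parts_B = target - CP_a = 18 - 8 = 10
total_parts = 26 + 10 = 36
Feed A = 713 * 26 / 36 = 514.94 kg
Feed B = 713 * 10 / 36 = 198.06 kg

514.94 kg


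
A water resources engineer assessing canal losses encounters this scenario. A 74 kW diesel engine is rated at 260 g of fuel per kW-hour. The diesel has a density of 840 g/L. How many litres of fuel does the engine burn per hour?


FC = P * BSFC / rho_fuel
   = 74 * 260 / 840
   = 19240 / 840
   = 22.90 L/h


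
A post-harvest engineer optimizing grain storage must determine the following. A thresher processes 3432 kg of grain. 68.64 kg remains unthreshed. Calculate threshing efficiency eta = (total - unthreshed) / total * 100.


eta = (total - unthreshed) / total * 100
    = (3432 - 68.64) / 3432 * 100
    = 3363.36 / 3432 * 100
    = 98%


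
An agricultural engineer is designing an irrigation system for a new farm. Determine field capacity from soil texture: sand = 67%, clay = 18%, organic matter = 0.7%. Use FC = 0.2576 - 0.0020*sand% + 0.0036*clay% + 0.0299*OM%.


FC = 0.2576 - 0.0020*67 + 0.0036*18 + 0.0299*0.7
   = 0.2576 - 0.1340 + 0.0648 + 0.0209
   = 0.2093


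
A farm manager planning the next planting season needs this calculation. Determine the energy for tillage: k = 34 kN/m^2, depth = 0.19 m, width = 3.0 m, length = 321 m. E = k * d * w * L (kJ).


E = k * d * w * L
  = 34 * 0.19 * 3.0 * 321
  = 6220.98 kJ


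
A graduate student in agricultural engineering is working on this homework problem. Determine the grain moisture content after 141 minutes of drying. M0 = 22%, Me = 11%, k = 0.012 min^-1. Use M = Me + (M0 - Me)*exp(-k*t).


M = Me + (M0 - Me) * e^(-k*t)
  = 11 + (22 - 11) * e^(-0.012*141)
  = 11 + 11 * e^(-1.692)
  = 11 + 11 * 0.18415
  = 11 + 2.0257
  = 13.03%


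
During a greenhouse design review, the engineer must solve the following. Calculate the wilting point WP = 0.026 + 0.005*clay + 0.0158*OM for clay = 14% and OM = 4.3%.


WP = 0.026 + 0.005*14 + 0.0158*4.3
   = 0.026 + 0.0700 + 0.0679
   = 0.1639


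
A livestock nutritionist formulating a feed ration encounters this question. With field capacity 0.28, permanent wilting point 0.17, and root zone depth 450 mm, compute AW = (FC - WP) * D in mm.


AW = (FC - WP) * D
   = (0.28 - 0.17) * 450
   = 0.11 * 450
   = 49.50 mm


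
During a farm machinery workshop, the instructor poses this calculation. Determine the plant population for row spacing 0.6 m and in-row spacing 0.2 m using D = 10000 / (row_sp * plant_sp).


D = 10000 / (row_sp * plant_sp)
  = 10000 / (0.6 * 0.2)
  = 10000 / 0.1200
  = 83333.33 plants/ha


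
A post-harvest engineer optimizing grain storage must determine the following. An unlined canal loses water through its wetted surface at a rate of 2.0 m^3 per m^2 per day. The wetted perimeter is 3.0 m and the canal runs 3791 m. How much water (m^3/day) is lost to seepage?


S = C * P * L
  = 2.0 * 3.0 * 3791
  = 22746 m^3/day


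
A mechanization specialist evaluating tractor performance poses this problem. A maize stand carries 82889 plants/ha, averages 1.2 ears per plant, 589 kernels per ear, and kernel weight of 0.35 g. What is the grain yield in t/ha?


Y = density * ears * kernels * kw
  = 82889 * 1.2 * 589 * 0.35 g/ha
  = 20505080.82 g/ha
  = 20505.08 kg/ha = 20.51 t/ha


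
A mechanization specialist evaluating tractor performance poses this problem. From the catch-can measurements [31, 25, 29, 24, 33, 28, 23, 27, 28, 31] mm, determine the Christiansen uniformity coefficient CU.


xbar = 279 / 10 = 27.900
sum|xi - xbar| = 25.200
CU = 100 * (1 - 25.200 / (10 * 27.900))
   = 100 * (1 - 0.0903)
   = 90.97%


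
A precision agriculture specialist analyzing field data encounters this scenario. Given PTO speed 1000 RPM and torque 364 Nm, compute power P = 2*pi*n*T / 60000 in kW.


P = 2*pi*n*T / 60000
  = 2*pi * 1000 * 364 / 60000
  = 2287079.45 / 60000
  = 38.12 kW


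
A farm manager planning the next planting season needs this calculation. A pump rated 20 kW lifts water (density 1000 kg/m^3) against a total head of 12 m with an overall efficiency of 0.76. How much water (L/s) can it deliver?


Q = (P * 1000 * eta) / (rho * g * H)
  = (20 * 1000 * 0.76) / (1000 * 9.81 * 12)
  = 15200 / 117720
  = 0.12912 m^3/s = 129.12 L/s


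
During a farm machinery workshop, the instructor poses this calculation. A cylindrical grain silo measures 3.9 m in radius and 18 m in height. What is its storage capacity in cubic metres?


V = pi * r^2 * h
  = pi * 3.9^2 * 18
  = pi * 15.21 * 18
  = 860.11 m^3


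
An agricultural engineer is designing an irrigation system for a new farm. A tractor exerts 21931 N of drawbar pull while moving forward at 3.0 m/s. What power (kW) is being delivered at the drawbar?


P = F * v / 1000
  = 21931 * 3.0 / 1000
  = 65793 / 1000
  = 65.79 kW


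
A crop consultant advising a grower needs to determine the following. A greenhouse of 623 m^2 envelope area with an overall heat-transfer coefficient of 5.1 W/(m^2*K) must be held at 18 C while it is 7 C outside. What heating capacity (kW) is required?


dT = 18 - (7) = 11 K
Q = U * A * dT
  = 5.1 * 623 * 11
  = 34950.30 W = 34.95 kW


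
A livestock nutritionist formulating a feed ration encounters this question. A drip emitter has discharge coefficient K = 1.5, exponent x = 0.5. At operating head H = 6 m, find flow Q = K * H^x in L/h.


Q = K * H^x
  = 1.5 * 6^0.5
  = 1.5 * 2.4495
  = 3.67 L/h


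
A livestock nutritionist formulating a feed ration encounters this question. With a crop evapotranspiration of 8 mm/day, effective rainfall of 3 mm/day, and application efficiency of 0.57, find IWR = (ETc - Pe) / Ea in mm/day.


IWR = (ETc - Pe) / Ea
    = (8 - 3) / 0.57
    = 5 / 0.57
    = 8.77 mm/day


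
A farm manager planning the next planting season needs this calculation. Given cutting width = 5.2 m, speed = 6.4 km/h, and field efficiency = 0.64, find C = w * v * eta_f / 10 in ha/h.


C = w * v * eta_f / 10
  = 5.2 * 6.4 * 0.64 / 10
  = 21.30 / 10
  = 2.13 ha/h


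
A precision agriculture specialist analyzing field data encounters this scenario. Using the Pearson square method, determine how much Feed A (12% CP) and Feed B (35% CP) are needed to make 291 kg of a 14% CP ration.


parts_A = CP_b - target = 35 - 14 = 21
parts_B = target - CP_a = 14 - 12 = 2
total_parts = 21 + 2 = 23
Feed A = 291 * 21 / 23 = 265.70 kg
Feed B = 291 * 2 / 23 = 25.30 kg

265.70 kg


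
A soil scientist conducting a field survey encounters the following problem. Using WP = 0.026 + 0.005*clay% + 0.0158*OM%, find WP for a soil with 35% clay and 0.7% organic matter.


WP = 0.026 + 0.005*35 + 0.0158*0.7
   = 0.026 + 0.1750 + 0.0111
   = 0.2121


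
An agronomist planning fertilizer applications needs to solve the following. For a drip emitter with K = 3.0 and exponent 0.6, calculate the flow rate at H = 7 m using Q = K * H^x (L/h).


Q = K * H^x
  = 3.0 * 7^0.6
  = 3.0 * 3.2141
  = 9.64 L/h


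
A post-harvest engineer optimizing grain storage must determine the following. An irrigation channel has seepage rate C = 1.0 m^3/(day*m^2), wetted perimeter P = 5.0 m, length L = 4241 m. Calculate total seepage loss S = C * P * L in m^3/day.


S = C * P * L
  = 1.0 * 5.0 * 4241
  = 21205 m^3/day


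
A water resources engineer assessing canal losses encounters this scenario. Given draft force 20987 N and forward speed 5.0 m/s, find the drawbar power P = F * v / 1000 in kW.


P = F * v / 1000
  = 20987 * 5.0 / 1000
  = 104935 / 1000
  = 104.94 kW


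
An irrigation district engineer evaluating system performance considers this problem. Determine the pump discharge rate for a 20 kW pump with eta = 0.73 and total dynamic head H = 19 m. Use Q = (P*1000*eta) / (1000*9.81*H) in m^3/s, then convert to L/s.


Q = (P * 1000 * eta) / (rho * g * H)
  = (20 * 1000 * 0.73) / (1000 * 9.81 * 19)
  = 14600 / 186390
  = 0.07833 m^3/s = 78.33 L/s


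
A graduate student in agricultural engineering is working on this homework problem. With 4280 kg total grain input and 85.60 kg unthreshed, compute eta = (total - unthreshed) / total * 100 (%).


eta = (total - unthreshed) / total * 100
    = (4280 - 85.60) / 4280 * 100
    = 4194.40 / 4280 * 100
    = 98%


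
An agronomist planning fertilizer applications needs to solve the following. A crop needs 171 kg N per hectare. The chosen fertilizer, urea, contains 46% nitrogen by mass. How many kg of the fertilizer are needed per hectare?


Rate = N_required / (N_content / 100)
     = 171 / (46 / 100)
     = 171 / 0.46
     = 371.74 kg/ha


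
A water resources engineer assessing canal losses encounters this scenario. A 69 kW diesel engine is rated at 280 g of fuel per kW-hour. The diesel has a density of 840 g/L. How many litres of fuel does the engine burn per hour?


FC = P * BSFC / rho_fuel
   = 69 * 280 / 840
   = 19320 / 840
   = 23 L/h


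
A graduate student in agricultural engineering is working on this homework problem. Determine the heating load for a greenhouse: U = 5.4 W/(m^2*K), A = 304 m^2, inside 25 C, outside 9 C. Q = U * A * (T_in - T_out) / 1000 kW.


dT = 25 - (9) = 16 K
Q = U * A * dT
  = 5.4 * 304 * 16
  = 26265.60 W = 26.27 kW


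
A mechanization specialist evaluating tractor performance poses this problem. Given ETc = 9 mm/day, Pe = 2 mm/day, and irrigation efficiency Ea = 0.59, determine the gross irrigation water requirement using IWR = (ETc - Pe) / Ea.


IWR = (ETc - Pe) / Ea
    = (9 - 2) / 0.59
    = 7 / 0.59
    = 11.86 mm/day


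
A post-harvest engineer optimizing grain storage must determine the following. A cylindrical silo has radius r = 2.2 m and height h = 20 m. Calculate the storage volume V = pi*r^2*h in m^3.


V = pi * r^2 * h
  = pi * 2.2^2 * 20
  = pi * 4.84 * 20
  = 304.11 m^3


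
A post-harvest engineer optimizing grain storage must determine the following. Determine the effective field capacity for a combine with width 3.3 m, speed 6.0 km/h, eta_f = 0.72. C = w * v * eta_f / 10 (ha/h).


C = w * v * eta_f / 10
  = 3.3 * 6.0 * 0.72 / 10
  = 14.26 / 10
  = 1.43 ha/h


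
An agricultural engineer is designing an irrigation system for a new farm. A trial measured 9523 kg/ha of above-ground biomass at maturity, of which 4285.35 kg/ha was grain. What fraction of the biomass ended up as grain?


HI = grain_yield / biomass
   = 4285.35 / 9523
   = 0.45


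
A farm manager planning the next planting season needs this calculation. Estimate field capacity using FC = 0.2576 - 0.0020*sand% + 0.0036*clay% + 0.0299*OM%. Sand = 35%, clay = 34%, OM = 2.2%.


FC = 0.2576 - 0.0020*35 + 0.0036*34 + 0.0299*2.2
   = 0.2576 - 0.0700 + 0.1224 + 0.0658
   = 0.3758


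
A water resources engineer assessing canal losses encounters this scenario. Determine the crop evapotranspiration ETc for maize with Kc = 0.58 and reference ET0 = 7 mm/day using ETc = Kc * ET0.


ETc = Kc * ET0
    = 0.58 * 7
    = 4.06 mm/day


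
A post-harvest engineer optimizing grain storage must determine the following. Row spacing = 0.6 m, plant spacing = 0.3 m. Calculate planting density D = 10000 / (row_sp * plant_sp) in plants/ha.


D = 10000 / (row_sp * plant_sp)
  = 10000 / (0.6 * 0.3)
  = 10000 / 0.1800
  = 55555.56 plants/ha


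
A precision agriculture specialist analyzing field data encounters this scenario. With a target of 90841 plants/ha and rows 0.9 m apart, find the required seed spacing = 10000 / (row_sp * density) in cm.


spacing = 10000 / (row_sp * density)
        = 10000 / (0.9 * 90841)
        = 10000 / 81756.90
        = 0.12231 m = 12.23 cm


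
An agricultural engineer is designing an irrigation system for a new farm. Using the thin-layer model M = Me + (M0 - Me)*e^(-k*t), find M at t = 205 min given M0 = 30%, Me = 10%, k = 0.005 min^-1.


M = Me + (M0 - Me) * e^(-k*t)
  = 10 + (30 - 10) * e^(-0.005*205)
  = 10 + 20 * e^(-1.025)
  = 10 + 20 * 0.35880
  = 10 + 7.1759
  = 17.18%


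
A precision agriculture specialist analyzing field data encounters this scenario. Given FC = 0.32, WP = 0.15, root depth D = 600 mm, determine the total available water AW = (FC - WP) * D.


AW = (FC - WP) * D
   = (0.32 - 0.15) * 600
   = 0.17 * 600
   = 102 mm


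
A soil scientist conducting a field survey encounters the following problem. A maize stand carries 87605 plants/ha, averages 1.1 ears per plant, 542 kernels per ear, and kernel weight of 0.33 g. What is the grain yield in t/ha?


Y = density * ears * kernels * kw
  = 87605 * 1.1 * 542 * 0.33 g/ha
  = 17235933.33 g/ha
  = 17235.93 kg/ha = 17.24 t/ha


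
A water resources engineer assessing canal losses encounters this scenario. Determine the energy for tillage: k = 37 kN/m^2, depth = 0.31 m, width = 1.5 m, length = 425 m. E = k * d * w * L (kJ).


E = k * d * w * L
  = 37 * 0.31 * 1.5 * 425
  = 7312.13 kJ


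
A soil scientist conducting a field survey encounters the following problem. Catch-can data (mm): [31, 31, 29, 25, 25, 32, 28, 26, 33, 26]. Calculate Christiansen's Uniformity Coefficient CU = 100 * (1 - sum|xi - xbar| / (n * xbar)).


xbar = 286 / 10 = 28.600
sum|xi - xbar| = 26
CU = 100 * (1 - 26 / (10 * 28.600))
   = 100 * (1 - 0.0909)
   = 90.91%


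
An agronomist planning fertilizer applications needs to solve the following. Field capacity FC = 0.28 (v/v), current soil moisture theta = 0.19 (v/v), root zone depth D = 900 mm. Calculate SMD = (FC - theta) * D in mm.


SMD = (FC - theta) * D
    = (0.28 - 0.19) * 900
    = 0.090 * 900
    = 81 mm


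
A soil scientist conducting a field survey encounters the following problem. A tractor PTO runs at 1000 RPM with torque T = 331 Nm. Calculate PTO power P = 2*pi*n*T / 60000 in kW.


P = 2*pi*n*T / 60000
  = 2*pi * 1000 * 331 / 60000
  = 2079734.34 / 60000
  = 34.66 kW


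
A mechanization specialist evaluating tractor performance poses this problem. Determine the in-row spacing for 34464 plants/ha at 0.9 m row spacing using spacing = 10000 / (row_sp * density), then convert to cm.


spacing = 10000 / (row_sp * density)
        = 10000 / (0.9 * 34464)
        = 10000 / 31017.60
        = 0.32240 m = 32.24 cm


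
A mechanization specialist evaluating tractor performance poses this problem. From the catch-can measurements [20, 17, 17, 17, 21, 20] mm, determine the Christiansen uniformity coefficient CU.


xbar = 112 / 6 = 18.667
sum|xi - xbar| = 10
CU = 100 * (1 - 10 / (6 * 18.667))
   = 100 * (1 - 0.0893)
   = 91.07%


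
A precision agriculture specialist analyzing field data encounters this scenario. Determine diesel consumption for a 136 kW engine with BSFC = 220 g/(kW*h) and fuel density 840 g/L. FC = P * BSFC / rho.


FC = P * BSFC / rho_fuel
   = 136 * 220 / 840
   = 29920 / 840
   = 35.62 L/h
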